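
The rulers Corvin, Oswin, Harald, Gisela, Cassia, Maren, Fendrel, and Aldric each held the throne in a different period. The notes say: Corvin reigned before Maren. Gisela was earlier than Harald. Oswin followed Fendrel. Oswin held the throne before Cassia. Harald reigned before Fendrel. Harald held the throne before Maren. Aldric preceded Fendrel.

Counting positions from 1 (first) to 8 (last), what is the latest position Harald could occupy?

4

Harald must come before Cassia, Fendrel, Maren, and Oswin — 4 rulers forced after them.
Everything else can be placed before Harald in some valid order, so Harald can sit as late as position 8 − 4 = 4.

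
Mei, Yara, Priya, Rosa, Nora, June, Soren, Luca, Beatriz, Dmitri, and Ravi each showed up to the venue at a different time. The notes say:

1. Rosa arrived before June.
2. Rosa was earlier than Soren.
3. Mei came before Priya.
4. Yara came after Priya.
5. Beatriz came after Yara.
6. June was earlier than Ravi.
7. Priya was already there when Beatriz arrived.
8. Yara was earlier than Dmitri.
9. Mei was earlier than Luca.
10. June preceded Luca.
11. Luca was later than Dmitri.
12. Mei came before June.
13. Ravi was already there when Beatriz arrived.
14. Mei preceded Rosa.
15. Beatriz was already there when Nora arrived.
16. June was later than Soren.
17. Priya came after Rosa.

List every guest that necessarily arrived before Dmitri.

Mei, Priya, Rosa, Yara

Directly stated before Dmitri: Yara.
Mei reaches Dmitri via Mei → Priya → Yara → Dmitri.
Priya reaches Dmitri via Priya → Yara → Dmitri.
Rosa reaches Dmitri via Rosa → Priya → Yara → Dmitri.
No chain forces June (or any of the others) ahead of Dmitri.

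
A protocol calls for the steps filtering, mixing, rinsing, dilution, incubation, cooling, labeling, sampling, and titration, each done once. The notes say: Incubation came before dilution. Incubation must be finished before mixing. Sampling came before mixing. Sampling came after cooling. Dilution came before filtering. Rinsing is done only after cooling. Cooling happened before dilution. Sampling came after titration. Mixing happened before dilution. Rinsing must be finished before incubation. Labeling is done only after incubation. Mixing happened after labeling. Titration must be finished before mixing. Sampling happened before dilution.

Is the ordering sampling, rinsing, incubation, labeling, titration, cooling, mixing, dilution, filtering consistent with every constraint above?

no

The constraints require titration before sampling, but in the proposed sequence sampling appears ahead of titration. That one violation is enough.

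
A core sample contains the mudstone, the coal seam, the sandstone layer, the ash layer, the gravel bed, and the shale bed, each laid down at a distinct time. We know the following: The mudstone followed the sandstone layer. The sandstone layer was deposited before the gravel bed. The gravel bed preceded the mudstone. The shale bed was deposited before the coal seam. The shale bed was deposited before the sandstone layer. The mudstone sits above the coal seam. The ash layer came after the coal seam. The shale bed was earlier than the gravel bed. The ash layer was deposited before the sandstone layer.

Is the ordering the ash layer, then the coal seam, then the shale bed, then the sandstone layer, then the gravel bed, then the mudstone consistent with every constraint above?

The constraints require the shale bed before the coal seam, but in the proposed sequence the coal seam appears ahead of the shale bed. That one violation is enough.

no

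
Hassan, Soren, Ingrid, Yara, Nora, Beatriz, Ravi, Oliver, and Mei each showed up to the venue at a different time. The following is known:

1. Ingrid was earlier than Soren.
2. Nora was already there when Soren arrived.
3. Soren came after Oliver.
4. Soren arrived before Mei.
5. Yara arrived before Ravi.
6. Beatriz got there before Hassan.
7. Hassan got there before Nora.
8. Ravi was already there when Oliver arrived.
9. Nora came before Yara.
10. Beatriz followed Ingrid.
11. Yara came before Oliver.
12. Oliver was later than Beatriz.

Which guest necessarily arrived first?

Ingrid

Ingrid has a chain of constraints placing them before every other guest, so Ingrid must be first.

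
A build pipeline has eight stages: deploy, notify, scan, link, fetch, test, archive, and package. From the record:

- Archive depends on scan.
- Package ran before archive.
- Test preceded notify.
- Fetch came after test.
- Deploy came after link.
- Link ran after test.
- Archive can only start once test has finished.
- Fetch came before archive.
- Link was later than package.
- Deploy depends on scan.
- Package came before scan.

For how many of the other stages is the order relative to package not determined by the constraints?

Forced after package: archive, deploy, link, and scan.
That leaves fetch, notify, and test with no forced order relative to package — 3.

3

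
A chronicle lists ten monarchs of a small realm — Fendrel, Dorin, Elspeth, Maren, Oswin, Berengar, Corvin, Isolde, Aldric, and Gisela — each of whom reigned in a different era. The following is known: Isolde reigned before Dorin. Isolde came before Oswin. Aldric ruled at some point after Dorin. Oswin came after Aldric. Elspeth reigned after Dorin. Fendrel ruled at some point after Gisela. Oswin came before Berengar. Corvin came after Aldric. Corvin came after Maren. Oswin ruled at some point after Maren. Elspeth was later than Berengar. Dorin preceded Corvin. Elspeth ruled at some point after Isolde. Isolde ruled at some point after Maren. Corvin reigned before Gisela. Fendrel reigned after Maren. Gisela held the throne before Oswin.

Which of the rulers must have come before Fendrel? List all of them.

Aldric, Corvin, Dorin, Gisela, Isolde, Maren

Directly stated before Fendrel: Gisela and Maren.
Aldric reaches Fendrel via Aldric → Corvin → Gisela → Fendrel.
Corvin reaches Fendrel via Corvin → Gisela → Fendrel.
Dorin reaches Fendrel via Dorin → Corvin → Gisela → Fendrel.
Likewise Isolde reaches Fendrel by chaining the stated constraints.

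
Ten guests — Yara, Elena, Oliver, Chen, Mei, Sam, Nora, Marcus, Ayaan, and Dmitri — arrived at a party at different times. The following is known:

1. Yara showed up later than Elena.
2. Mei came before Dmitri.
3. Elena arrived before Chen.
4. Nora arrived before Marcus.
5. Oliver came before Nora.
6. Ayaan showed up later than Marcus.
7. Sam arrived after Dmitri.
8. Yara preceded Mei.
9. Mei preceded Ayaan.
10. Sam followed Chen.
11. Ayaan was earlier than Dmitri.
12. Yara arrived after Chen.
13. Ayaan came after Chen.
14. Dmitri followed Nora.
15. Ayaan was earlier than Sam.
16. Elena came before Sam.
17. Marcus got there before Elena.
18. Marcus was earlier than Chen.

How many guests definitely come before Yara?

5

Directly stated before Yara: Chen and Elena.
Marcus reaches Yara via Marcus → Elena → Yara.
Nora reaches Yara via Nora → Marcus → Elena → Yara.
Oliver reaches Yara via Oliver → Nora → Marcus → Elena → Yara.
No chain forces Mei (or any of the others) ahead of Yara.
That's Chen, Elena, Marcus, Nora, and Oliver — 5 in all.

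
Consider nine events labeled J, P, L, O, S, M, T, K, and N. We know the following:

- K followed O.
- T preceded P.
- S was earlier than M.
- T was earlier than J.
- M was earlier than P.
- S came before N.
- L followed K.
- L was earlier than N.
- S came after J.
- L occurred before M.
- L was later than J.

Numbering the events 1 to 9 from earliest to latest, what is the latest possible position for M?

M must come before P — 1 event forced after it.
Everything else can be placed before M in some valid order, so M can sit as late as position 9 − 1 = 8.

8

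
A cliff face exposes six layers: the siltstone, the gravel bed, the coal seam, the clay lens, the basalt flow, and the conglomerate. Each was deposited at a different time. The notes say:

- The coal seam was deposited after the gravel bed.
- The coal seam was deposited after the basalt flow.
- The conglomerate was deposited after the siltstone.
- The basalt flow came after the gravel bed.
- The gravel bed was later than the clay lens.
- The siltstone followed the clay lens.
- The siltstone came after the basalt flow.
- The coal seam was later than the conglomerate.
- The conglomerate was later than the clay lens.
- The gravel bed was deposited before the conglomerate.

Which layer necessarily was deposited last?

Every other layer has a chain of constraints placing it before the coal seam, so the coal seam is last.

the coal seam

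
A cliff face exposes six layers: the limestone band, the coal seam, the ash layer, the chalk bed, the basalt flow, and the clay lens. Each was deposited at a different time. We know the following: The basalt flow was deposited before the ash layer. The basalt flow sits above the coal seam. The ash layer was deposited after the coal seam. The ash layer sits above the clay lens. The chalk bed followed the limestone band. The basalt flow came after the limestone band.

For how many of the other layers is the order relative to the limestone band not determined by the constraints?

2

Forced after the limestone band: the ash layer, the basalt flow, and the chalk bed.
That leaves the clay lens and the coal seam with no forced order relative to the limestone band — 2.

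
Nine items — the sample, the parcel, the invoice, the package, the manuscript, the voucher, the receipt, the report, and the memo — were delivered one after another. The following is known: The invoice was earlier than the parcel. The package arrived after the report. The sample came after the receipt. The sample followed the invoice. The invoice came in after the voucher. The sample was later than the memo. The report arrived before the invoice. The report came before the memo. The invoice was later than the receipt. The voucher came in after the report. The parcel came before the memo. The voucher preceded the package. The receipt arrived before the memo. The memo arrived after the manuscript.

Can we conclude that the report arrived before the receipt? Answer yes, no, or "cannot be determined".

No chain of stated constraints runs from the report to the receipt, and none runs from the receipt to the report either.
So the relative order of the report and the receipt is not fixed by the given facts.

cannot be determined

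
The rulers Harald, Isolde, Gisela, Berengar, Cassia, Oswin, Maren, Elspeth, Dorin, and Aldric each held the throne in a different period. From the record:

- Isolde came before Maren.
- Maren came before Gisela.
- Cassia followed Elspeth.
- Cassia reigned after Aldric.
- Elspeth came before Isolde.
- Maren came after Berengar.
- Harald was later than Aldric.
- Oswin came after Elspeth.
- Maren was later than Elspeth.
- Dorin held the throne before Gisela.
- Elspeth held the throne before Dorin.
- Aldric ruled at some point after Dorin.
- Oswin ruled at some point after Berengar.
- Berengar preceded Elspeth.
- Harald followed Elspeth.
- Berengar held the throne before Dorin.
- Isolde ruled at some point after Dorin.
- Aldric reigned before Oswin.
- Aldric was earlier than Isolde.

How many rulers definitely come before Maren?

Directly stated before Maren: Berengar, Elspeth, and Isolde.
Aldric reaches Maren via Aldric → Isolde → Maren.
Dorin reaches Maren via Dorin → Isolde → Maren.
No chain forces Harald (or any of the others) ahead of Maren.
That's Aldric, Berengar, Dorin, Elspeth, and Isolde — 5 in all.

5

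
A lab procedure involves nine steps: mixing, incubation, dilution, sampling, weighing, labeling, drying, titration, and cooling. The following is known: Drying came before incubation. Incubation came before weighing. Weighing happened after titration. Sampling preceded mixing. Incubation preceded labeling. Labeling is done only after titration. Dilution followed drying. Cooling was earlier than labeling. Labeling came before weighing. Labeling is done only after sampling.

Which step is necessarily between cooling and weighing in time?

labeling

Tracing the constraints gives cooling → labeling → weighing, so labeling sits after cooling and before weighing.
No other step is forced both after cooling and before weighing.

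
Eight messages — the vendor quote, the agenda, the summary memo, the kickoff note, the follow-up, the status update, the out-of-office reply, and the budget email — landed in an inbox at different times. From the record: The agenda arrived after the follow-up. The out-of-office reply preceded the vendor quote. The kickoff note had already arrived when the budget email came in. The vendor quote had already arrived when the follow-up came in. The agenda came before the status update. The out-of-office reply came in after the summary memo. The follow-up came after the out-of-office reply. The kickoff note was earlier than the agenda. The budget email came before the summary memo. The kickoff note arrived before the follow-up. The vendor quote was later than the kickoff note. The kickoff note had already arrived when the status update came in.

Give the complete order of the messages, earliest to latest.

The constraints fix every adjacent pair, so only one ordering works:
the kickoff note → the budget email → the summary memo → the out-of-office reply → the vendor quote → the follow-up → the agenda → the status update.

the kickoff note, the budget email, the summary memo, the out-of-office reply, the vendor quote, the follow-up, the agenda, the status update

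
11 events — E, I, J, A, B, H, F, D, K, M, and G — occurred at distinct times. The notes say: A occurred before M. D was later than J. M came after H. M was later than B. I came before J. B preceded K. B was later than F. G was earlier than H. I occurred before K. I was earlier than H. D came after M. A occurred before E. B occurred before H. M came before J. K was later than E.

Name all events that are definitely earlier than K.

A, B, E, F, I

Directly stated before K: B, E, and I.
A reaches K via A → E → K.
F reaches K via F → B → K.
No chain forces D (or any of the others) ahead of K.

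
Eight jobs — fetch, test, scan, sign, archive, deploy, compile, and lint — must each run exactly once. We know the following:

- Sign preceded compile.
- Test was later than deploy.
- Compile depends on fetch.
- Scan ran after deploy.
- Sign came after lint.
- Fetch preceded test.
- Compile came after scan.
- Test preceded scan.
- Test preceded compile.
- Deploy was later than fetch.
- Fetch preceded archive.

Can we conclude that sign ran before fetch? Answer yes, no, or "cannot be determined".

cannot be determined

No chain of stated constraints runs from sign to fetch, and none runs from fetch to sign either.
So the relative order of sign and fetch is not fixed by the given facts.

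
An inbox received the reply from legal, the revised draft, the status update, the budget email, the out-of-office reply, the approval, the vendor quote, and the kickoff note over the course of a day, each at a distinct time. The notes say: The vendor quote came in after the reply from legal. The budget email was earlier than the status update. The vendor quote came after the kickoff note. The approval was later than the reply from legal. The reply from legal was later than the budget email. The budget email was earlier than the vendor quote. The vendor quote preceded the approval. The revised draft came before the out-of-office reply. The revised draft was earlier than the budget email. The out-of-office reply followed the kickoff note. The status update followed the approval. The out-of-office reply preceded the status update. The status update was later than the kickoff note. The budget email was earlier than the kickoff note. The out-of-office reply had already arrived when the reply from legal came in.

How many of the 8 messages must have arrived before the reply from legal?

4

Directly stated before the reply from legal: the budget email and the out-of-office reply.
The kickoff note reaches the reply from legal via the kickoff note → the out-of-office reply → the reply from legal.
The revised draft reaches the reply from legal via the revised draft → the out-of-office reply → the reply from legal.
No chain forces the approval (or any of the others) ahead of the reply from legal.
That's the budget email, the kickoff note, the out-of-office reply, and the revised draft — 4 in all.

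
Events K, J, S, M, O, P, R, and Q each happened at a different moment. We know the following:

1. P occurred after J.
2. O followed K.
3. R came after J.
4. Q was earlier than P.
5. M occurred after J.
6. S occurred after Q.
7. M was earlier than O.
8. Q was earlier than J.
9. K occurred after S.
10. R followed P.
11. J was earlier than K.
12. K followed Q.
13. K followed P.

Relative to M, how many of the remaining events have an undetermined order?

Forced before M: J and Q; forced after M: O.
That leaves K, P, R, and S with no forced order relative to M — 4.

4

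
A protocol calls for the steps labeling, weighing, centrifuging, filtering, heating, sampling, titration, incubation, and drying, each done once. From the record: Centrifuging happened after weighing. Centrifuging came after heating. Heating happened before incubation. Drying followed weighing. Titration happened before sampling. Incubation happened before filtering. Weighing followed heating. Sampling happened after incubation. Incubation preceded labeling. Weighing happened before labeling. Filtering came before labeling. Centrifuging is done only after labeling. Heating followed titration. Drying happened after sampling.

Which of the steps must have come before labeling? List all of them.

filtering, heating, incubation, titration, weighing

Directly stated before labeling: filtering, incubation, and weighing.
Heating reaches labeling via heating → weighing → labeling.
Titration reaches labeling via titration → heating → weighing → labeling.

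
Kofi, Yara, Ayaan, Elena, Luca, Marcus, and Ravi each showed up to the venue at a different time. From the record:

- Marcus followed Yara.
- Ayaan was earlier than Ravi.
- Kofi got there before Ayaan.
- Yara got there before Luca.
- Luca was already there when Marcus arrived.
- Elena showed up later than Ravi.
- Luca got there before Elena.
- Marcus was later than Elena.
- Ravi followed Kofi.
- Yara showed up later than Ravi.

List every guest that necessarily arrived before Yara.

Directly stated before Yara: Ravi.
Ayaan reaches Yara via Ayaan → Ravi → Yara.
Kofi reaches Yara via Kofi → Ravi → Yara.
No chain forces Elena (or any of the others) ahead of Yara.

Ayaan, Kofi, Ravi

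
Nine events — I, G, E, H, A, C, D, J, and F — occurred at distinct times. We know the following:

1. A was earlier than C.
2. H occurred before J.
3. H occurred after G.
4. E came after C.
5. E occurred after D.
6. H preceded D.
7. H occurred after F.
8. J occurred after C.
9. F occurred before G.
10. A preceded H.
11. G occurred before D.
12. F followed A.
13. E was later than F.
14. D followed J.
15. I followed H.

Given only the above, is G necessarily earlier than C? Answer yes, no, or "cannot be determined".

No chain of stated constraints runs from G to C, and none runs from C to G either.
So the relative order of G and C is not fixed by the given facts.

cannot be determined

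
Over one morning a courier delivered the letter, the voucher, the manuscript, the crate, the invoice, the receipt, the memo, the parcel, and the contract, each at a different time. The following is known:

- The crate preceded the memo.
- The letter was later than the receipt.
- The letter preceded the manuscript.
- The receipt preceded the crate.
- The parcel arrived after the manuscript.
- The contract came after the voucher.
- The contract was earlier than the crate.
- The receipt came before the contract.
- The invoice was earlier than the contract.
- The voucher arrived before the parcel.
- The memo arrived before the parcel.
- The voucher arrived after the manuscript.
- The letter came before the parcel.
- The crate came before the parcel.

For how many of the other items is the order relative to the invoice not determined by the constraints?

4

Forced after the invoice: the contract, the crate, the memo, and the parcel.
That leaves the letter, the manuscript, the receipt, and the voucher with no forced order relative to the invoice — 4.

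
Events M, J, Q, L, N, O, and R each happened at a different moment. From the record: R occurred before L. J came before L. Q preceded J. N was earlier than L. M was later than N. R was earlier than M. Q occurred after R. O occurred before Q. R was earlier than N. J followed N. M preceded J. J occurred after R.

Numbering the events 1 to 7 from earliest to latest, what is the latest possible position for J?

6

J must come before L — 1 event forced after it.
Everything else can be placed before J in some valid order, so J can sit as late as position 7 − 1 = 6.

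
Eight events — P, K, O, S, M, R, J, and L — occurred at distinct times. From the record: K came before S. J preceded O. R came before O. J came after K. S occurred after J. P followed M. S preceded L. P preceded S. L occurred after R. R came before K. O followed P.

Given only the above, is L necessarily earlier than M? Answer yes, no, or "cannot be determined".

no

Tracing the constraints gives M → P → S → L, so M must come before L.
That means L cannot be before M.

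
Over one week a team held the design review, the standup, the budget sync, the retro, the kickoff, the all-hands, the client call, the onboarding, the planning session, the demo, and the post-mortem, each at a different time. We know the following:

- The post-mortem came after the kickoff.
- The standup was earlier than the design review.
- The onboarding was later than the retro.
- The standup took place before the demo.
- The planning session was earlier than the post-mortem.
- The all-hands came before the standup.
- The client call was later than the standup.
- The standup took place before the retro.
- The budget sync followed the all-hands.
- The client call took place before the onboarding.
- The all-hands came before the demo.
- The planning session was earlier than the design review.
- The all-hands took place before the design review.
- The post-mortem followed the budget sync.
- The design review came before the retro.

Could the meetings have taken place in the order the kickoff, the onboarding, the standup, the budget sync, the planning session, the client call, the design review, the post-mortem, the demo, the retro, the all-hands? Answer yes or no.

The constraints require the all-hands before the demo, but in the proposed sequence the demo appears ahead of the all-hands. That one violation is enough.

no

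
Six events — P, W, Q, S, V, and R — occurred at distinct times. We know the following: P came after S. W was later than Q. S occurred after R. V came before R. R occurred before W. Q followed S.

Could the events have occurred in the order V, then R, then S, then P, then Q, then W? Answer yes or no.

Check each stated constraint against the proposed order — e.g. S is ahead of Q; R is ahead of W. Every pair is in the required order; nothing is violated.

yes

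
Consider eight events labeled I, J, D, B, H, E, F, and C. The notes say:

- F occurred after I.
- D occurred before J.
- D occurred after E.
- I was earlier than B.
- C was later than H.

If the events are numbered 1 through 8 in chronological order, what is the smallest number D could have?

E must come before D — 1 forced predecessor.
Nothing else is forced ahead of D, so its earliest slot is position 1 + 1 = 2.

2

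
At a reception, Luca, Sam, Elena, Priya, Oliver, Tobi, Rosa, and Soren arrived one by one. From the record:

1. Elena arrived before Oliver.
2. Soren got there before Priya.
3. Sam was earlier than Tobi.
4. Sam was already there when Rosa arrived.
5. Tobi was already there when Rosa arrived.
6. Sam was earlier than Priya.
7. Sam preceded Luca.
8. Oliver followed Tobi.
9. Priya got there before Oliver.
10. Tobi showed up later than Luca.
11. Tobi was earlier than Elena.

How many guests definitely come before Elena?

Directly stated before Elena: Tobi.
Luca reaches Elena via Luca → Tobi → Elena.
Sam reaches Elena via Sam → Tobi → Elena.
That's Luca, Sam, and Tobi — 3 in all.

3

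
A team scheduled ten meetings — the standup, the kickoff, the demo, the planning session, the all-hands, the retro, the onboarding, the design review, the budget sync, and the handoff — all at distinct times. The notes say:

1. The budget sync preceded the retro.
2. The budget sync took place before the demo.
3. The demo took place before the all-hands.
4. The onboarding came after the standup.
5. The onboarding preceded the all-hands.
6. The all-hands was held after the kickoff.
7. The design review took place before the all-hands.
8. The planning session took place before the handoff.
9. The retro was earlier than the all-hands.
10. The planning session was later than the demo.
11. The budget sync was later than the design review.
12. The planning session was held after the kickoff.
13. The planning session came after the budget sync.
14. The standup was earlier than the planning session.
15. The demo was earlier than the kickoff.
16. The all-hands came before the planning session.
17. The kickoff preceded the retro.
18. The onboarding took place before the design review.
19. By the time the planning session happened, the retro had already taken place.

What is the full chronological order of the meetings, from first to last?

the standup, the onboarding, the design review, the budget sync, the demo, the kickoff, the retro, the all-hands, the planning session, the handoff

The constraints fix every adjacent pair, so only one ordering works:
the standup → the onboarding → the design review → the budget sync → the demo → the kickoff → the retro → the all-hands → the planning session → the handoff.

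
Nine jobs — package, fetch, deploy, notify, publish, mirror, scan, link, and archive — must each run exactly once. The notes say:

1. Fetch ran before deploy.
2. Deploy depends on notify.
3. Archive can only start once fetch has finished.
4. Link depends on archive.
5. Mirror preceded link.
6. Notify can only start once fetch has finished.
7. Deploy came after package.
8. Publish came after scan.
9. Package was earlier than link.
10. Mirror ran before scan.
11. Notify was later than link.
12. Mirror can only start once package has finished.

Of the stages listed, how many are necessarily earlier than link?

Directly stated before link: archive, mirror, and package.
Fetch reaches link via fetch → archive → link.
No chain forces scan (or any of the others) ahead of link.
That's archive, fetch, mirror, and package — 4 in all.

4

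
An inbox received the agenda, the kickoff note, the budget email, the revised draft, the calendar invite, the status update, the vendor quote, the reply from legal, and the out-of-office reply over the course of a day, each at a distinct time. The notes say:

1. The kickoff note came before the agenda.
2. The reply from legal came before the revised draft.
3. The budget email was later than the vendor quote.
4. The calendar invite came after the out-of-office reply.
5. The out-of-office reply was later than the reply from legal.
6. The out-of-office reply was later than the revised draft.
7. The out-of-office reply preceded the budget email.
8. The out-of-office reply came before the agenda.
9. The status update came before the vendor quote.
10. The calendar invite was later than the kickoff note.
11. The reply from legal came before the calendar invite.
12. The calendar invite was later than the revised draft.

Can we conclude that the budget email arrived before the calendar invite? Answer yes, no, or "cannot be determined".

cannot be determined

No chain of stated constraints runs from the budget email to the calendar invite, and none runs from the calendar invite to the budget email either.
So the relative order of the budget email and the calendar invite is not fixed by the given facts.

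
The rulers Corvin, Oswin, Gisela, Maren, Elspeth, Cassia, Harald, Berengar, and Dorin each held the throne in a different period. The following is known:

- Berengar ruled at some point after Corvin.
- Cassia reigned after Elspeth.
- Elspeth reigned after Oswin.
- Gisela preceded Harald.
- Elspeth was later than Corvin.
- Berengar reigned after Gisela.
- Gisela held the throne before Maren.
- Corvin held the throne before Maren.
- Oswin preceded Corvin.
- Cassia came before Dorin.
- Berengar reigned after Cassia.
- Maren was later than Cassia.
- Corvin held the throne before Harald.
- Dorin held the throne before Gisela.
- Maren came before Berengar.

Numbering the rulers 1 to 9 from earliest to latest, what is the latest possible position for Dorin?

5

Dorin must come before Berengar, Gisela, Harald, and Maren — 4 rulers forced after them.
Everything else can be placed before Dorin in some valid order, so Dorin can sit as late as position 9 − 4 = 5.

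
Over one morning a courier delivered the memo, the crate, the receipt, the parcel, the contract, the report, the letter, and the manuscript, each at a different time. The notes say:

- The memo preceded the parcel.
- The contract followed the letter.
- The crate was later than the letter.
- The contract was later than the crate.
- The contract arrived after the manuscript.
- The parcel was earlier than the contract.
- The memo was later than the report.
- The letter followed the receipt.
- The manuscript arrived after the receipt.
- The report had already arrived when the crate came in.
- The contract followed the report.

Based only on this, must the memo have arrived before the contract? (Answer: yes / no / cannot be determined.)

Chain the constraints: the memo → the parcel → the contract. Each link is directly stated, so the memo comes before the contract.

yes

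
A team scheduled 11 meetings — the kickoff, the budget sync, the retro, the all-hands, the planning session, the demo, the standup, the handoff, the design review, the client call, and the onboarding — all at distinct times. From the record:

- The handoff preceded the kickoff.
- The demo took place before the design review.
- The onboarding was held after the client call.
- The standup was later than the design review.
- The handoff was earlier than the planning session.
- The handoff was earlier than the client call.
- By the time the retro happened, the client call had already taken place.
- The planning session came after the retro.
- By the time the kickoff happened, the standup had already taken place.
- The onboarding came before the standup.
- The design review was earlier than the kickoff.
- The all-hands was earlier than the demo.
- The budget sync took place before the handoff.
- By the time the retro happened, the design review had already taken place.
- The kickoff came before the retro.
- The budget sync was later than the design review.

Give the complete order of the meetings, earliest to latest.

the all-hands, the demo, the design review, the budget sync, the handoff, the client call, the onboarding, the standup, the kickoff, the retro, the planning session

The constraints fix every adjacent pair, so only one ordering works:
the all-hands → the demo → the design review → the budget sync → the handoff → the client call → the onboarding → the standup → the kickoff → the retro → the planning session.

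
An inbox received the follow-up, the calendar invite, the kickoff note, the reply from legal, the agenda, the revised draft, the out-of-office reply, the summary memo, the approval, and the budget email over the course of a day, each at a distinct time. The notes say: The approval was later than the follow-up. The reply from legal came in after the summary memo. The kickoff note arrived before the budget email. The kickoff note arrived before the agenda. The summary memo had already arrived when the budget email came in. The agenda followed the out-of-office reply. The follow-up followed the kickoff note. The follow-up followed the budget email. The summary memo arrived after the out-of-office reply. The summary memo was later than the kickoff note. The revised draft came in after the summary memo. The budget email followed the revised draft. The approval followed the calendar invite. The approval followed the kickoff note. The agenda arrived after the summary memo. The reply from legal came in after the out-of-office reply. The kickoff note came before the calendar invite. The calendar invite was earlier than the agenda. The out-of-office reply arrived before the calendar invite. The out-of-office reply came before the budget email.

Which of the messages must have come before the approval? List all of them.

the budget email, the calendar invite, the follow-up, the kickoff note, the out-of-office reply, the revised draft, the summary memo

Directly stated before the approval: the calendar invite, the follow-up, and the kickoff note.
The budget email reaches the approval via the budget email → the follow-up → the approval.
The out-of-office reply reaches the approval via the out-of-office reply → the calendar invite → the approval.
The revised draft reaches the approval via the revised draft → the budget email → the follow-up → the approval.
Likewise the summary memo reaches the approval by chaining the stated constraints.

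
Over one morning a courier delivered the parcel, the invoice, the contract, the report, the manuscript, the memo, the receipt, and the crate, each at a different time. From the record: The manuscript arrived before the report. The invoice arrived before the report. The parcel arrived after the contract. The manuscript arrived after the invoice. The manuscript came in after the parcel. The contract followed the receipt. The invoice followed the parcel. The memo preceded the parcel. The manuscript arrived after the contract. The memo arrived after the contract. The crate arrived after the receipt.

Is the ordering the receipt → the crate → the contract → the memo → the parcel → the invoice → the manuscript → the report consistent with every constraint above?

yes

Check each stated constraint against the proposed order — e.g. the invoice is ahead of the report; the contract is ahead of the manuscript. Every pair is in the required order; nothing is violated.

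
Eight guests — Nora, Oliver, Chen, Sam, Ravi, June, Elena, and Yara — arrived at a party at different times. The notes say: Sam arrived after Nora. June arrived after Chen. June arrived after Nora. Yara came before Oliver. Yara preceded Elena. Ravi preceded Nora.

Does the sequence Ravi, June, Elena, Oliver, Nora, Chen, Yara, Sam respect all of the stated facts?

no

The constraints require Yara before Elena, but in the proposed sequence Elena appears ahead of Yara. That one violation is enough.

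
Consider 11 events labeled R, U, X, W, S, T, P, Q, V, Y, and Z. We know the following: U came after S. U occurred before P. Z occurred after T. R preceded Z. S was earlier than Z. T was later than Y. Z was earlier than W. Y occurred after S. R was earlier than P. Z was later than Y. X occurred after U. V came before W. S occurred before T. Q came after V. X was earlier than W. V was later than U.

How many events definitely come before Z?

4

Directly stated before Z: R, S, T, and Y.
No chain forces U (or any of the others) ahead of Z.
That's R, S, T, and Y — 4 in all.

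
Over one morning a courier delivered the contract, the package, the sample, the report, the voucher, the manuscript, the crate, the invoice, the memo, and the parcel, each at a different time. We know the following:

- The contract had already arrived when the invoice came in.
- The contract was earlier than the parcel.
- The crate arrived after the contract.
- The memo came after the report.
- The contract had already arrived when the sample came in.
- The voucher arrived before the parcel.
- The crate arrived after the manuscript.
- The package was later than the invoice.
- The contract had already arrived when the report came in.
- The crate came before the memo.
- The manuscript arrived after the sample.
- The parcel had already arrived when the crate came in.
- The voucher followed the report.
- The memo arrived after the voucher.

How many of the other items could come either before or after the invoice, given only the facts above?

Forced before the invoice: the contract; forced after the invoice: the package.
That leaves the crate, the manuscript, the memo, the parcel, the report, the sample, and the voucher with no forced order relative to the invoice — 7.

7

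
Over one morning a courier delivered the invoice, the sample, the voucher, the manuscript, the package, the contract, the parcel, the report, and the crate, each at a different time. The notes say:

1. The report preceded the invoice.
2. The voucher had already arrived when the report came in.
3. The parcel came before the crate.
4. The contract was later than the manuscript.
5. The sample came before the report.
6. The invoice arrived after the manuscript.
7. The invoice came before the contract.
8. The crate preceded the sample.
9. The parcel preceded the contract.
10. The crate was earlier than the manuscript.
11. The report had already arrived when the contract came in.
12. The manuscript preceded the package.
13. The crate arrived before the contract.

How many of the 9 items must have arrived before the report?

4

Directly stated before the report: the sample and the voucher.
The crate reaches the report via the crate → the sample → the report.
The parcel reaches the report via the parcel → the crate → the sample → the report.
No chain forces the contract (or any of the others) ahead of the report.
That's the crate, the parcel, the sample, and the voucher — 4 in all.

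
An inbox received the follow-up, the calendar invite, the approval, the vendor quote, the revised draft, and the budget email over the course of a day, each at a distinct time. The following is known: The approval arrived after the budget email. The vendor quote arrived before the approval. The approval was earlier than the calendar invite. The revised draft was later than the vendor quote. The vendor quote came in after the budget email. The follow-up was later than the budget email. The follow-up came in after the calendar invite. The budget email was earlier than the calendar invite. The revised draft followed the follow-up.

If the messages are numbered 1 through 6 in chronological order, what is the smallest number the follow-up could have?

5

The approval, the budget email, the calendar invite, and the vendor quote must all come before the follow-up — 4 forced predecessors.
Nothing else is forced ahead of the follow-up, so its earliest slot is position 4 + 1 = 5.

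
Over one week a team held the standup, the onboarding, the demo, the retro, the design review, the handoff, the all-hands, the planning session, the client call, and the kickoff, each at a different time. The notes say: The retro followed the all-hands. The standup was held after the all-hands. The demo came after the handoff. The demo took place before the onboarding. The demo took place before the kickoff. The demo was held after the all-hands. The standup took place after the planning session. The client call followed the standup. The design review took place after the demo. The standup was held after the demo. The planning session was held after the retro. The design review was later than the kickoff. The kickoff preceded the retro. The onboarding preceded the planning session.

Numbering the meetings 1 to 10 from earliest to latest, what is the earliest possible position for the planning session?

The all-hands, the demo, the handoff, the kickoff, the onboarding, and the retro must all come before the planning session — 6 forced predecessors.
Nothing else is forced ahead of the planning session, so its earliest slot is position 6 + 1 = 7.

7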